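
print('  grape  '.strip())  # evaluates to grape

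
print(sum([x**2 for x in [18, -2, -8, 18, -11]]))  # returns 837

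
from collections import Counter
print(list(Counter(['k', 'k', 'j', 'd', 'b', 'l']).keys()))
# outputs ['k', 'j', 'd', 'b', 'l']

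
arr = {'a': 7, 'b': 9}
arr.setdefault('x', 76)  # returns 76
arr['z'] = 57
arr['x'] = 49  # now {'a': 7, 'b': 9, 'x': 49, 'z': 57}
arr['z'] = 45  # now {'a': 7, 'b': 9, 'x': 49, 'z': 45}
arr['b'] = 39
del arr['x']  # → {'a': 7, 'b': 39, 'z': 45}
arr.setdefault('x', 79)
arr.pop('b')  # 39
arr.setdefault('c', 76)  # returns 76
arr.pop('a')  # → 7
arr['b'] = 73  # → {'z': 45, 'x': 79, 'c': 76, 'b': 73}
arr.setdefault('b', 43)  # 73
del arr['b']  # {'z': 45, 'x': 79, 'c': 76}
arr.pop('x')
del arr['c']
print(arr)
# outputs {'z': 45}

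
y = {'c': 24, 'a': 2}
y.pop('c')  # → 24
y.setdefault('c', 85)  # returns 85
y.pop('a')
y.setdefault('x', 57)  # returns 57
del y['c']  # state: {'x': 57}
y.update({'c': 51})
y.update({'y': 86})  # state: {'x': 57, 'c': 51, 'y': 86}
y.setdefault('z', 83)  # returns 83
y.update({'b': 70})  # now {'x': 57, 'c': 51, 'y': 86, 'z': 83, 'b': 70}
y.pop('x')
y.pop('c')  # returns 51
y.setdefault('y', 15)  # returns 86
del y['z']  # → {'y': 86, 'b': 70}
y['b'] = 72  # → {'y': 86, 'b': 72}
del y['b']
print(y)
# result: {'y': 86}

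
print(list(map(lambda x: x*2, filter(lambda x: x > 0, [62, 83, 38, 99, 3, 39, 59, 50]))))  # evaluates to [124, 166, 76, 198, 6, 78, 118, 100]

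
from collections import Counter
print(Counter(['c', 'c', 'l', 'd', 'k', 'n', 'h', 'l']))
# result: Counter({'c': 2, 'l': 2, 'd': 1, 'k': 1, 'n': 1, 'h': 1})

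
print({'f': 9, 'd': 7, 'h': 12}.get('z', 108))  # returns 108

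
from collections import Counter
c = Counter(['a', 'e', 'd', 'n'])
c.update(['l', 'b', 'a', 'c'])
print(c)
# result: Counter({'a': 2, 'e': 1, 'd': 1, 'n': 1, 'l': 1, 'b': 1, 'c': 1})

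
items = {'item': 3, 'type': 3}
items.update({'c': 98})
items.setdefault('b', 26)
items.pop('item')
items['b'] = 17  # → {'type': 3, 'c': 98, 'b': 17}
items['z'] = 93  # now {'type': 3, 'c': 98, 'b': 17, 'z': 93}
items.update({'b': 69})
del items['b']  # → {'type': 3, 'c': 98, 'z': 93}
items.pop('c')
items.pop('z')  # 93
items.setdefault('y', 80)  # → 80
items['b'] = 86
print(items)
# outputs {'type': 3, 'y': 80, 'b': 86}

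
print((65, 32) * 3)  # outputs (65, 32, 65, 32, 65, 32)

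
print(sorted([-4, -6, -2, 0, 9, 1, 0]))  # [-6, -4, -2, 0, 0, 1, 9]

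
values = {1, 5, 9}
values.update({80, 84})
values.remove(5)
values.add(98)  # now {1, 9, 80, 84, 98}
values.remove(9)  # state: {1, 80, 84, 98}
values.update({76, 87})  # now {1, 76, 80, 84, 87, 98}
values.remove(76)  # {1, 80, 84, 87, 98}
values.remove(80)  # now {1, 84, 87, 98}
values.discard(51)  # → {1, 84, 87, 98}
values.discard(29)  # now {1, 84, 87, 98}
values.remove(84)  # {1, 87, 98}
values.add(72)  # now {1, 72, 87, 98}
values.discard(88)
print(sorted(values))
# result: [1, 72, 87, 98]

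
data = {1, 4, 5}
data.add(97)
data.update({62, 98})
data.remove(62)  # {1, 4, 5, 97, 98}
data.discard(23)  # {1, 4, 5, 97, 98}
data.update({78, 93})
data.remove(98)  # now {1, 4, 5, 78, 93, 97}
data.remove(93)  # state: {1, 4, 5, 78, 97}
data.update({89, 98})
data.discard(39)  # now {1, 4, 5, 78, 89, 97, 98}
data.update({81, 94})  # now {1, 4, 5, 78, 81, 89, 94, 97, 98}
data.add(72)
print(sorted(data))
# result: [1, 4, 5, 72, 78, 81, 89, 94, 97, 98]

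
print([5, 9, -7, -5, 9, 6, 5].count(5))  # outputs 2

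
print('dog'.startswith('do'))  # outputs True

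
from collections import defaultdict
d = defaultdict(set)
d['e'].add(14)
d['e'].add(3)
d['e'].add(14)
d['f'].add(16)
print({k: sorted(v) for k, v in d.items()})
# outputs {'e': [3, 14], 'f': [16]}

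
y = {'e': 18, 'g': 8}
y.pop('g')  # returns 8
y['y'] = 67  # {'e': 18, 'y': 67}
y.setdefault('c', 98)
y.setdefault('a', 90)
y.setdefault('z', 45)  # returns 45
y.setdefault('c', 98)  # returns 98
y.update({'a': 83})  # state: {'e': 18, 'y': 67, 'c': 98, 'a': 83, 'z': 45}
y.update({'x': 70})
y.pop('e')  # 18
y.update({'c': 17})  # {'y': 67, 'c': 17, 'a': 83, 'z': 45, 'x': 70}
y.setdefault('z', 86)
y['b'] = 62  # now {'y': 67, 'c': 17, 'a': 83, 'z': 45, 'x': 70, 'b': 62}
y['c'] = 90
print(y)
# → {'y': 67, 'c': 90, 'a': 83, 'z': 45, 'x': 70, 'b': 62}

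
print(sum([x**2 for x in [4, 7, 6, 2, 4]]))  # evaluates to 121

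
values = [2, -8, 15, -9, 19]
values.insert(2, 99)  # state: [2, -8, 99, 15, -9, 19]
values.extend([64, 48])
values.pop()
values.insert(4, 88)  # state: [2, -8, 99, 15, 88, -9, 19, 64]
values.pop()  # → 64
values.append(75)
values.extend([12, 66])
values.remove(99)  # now [2, -8, 15, 88, -9, 19, 75, 12, 66]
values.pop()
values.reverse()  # [12, 75, 19, -9, 88, 15, -8, 2]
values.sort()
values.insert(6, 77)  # [-9, -8, 2, 12, 15, 19, 77, 75, 88]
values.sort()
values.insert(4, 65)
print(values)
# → [-9, -8, 2, 12, 65, 15, 19, 75, 77, 88]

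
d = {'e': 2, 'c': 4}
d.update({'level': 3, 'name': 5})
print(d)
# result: {'e': 2, 'c': 4, 'level': 3, 'name': 5}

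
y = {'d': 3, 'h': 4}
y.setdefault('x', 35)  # 35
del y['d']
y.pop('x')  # 35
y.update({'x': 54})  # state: {'h': 4, 'x': 54}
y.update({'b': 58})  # {'h': 4, 'x': 54, 'b': 58}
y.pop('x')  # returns 54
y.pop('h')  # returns 4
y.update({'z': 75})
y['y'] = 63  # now {'b': 58, 'z': 75, 'y': 63}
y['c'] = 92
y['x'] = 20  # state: {'b': 58, 'z': 75, 'y': 63, 'c': 92, 'x': 20}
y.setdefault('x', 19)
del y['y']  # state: {'b': 58, 'z': 75, 'c': 92, 'x': 20}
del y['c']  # {'b': 58, 'z': 75, 'x': 20}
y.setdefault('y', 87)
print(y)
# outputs {'b': 58, 'z': 75, 'x': 20, 'y': 87}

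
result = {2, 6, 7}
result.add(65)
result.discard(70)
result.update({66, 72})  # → {2, 6, 7, 65, 66, 72}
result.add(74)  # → {2, 6, 7, 65, 66, 72, 74}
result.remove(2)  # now {6, 7, 65, 66, 72, 74}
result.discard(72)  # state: {6, 7, 65, 66, 74}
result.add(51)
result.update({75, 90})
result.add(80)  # {6, 7, 51, 65, 66, 74, 75, 80, 90}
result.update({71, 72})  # {6, 7, 51, 65, 66, 71, 72, 74, 75, 80, 90}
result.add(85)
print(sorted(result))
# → [6, 7, 51, 65, 66, 71, 72, 74, 75, 80, 85, 90]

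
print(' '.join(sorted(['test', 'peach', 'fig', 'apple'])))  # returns apple fig peach test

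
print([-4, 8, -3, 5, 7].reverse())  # None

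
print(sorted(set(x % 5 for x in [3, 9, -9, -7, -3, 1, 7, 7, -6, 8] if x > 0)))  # [1, 2, 3, 4]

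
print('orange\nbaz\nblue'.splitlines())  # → ['orange', 'baz', 'blue']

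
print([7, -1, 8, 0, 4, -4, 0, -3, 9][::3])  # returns [7, 0, 0]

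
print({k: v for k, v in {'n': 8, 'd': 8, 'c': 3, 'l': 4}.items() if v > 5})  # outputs {'n': 8, 'd': 8}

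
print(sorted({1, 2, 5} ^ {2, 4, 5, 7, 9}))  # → [1, 4, 7, 9]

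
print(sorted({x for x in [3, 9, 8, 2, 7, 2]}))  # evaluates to [2, 3, 7, 8, 9]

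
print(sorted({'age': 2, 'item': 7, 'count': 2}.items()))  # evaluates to [('age', 2), ('count', 2), ('item', 7)]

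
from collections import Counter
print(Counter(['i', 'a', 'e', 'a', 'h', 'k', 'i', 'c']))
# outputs Counter({'i': 2, 'a': 2, 'e': 1, 'h': 1, 'k': 1, 'c': 1})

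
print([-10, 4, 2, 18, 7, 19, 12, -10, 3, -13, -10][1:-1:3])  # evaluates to [4, 7, -10]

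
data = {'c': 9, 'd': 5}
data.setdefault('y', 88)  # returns 88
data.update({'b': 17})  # {'c': 9, 'd': 5, 'y': 88, 'b': 17}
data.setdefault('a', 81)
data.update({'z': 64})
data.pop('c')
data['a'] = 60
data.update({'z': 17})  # {'d': 5, 'y': 88, 'b': 17, 'a': 60, 'z': 17}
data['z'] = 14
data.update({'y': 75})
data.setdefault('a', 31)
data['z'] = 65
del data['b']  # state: {'d': 5, 'y': 75, 'a': 60, 'z': 65}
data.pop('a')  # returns 60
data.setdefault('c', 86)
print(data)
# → {'d': 5, 'y': 75, 'z': 65, 'c': 86}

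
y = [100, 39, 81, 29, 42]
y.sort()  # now [29, 39, 42, 81, 100]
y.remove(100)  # [29, 39, 42, 81]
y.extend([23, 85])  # [29, 39, 42, 81, 23, 85]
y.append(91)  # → [29, 39, 42, 81, 23, 85, 91]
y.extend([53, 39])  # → [29, 39, 42, 81, 23, 85, 91, 53, 39]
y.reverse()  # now [39, 53, 91, 85, 23, 81, 42, 39, 29]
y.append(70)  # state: [39, 53, 91, 85, 23, 81, 42, 39, 29, 70]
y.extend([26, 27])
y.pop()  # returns 27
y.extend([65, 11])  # [39, 53, 91, 85, 23, 81, 42, 39, 29, 70, 26, 65, 11]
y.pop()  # 11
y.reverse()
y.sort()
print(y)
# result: [23, 26, 29, 39, 39, 42, 53, 65, 70, 81, 85, 91]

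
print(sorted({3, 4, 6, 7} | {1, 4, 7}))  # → [1, 3, 4, 6, 7]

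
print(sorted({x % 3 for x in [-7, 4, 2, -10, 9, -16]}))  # [0, 1, 2]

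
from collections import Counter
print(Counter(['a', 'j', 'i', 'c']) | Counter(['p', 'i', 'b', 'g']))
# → Counter({'a': 1, 'j': 1, 'i': 1, 'c': 1, 'p': 1, 'b': 1, 'g': 1})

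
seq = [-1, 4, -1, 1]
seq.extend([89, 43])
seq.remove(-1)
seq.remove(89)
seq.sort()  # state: [-1, 1, 4, 43]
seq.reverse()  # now [43, 4, 1, -1]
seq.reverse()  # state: [-1, 1, 4, 43]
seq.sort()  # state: [-1, 1, 4, 43]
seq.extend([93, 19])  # [-1, 1, 4, 43, 93, 19]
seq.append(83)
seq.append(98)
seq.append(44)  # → [-1, 1, 4, 43, 93, 19, 83, 98, 44]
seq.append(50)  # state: [-1, 1, 4, 43, 93, 19, 83, 98, 44, 50]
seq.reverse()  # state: [50, 44, 98, 83, 19, 93, 43, 4, 1, -1]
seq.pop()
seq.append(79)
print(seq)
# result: [50, 44, 98, 83, 19, 93, 43, 4, 1, 79]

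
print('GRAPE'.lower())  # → grape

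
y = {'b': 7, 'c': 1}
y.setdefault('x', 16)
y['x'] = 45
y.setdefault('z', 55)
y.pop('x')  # 45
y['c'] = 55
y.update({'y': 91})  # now {'b': 7, 'c': 55, 'z': 55, 'y': 91}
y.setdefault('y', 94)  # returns 91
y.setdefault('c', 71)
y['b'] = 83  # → {'b': 83, 'c': 55, 'z': 55, 'y': 91}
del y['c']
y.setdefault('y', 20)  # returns 91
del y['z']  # {'b': 83, 'y': 91}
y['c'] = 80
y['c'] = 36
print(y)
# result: {'b': 83, 'y': 91, 'c': 36}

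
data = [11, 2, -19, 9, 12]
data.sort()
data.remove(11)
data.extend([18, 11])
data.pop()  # 11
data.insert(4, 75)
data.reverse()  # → [18, 75, 12, 9, 2, -19]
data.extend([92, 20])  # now [18, 75, 12, 9, 2, -19, 92, 20]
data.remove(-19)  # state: [18, 75, 12, 9, 2, 92, 20]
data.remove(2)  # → [18, 75, 12, 9, 92, 20]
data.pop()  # 20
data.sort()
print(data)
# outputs [9, 12, 18, 75, 92]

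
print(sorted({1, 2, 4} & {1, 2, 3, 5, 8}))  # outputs [1, 2]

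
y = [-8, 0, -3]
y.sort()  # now [-8, -3, 0]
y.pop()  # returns 0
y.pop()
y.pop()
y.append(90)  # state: [90]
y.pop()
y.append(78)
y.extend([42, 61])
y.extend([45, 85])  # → [78, 42, 61, 45, 85]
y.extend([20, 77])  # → [78, 42, 61, 45, 85, 20, 77]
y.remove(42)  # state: [78, 61, 45, 85, 20, 77]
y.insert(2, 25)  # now [78, 61, 25, 45, 85, 20, 77]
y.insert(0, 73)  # [73, 78, 61, 25, 45, 85, 20, 77]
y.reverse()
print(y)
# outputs [77, 20, 85, 45, 25, 61, 78, 73]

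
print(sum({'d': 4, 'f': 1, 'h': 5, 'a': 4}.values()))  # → 14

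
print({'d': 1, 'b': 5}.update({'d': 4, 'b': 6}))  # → None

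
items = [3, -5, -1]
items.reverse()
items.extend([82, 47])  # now [-1, -5, 3, 82, 47]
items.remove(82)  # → [-1, -5, 3, 47]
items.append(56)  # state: [-1, -5, 3, 47, 56]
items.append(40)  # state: [-1, -5, 3, 47, 56, 40]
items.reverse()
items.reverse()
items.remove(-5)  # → [-1, 3, 47, 56, 40]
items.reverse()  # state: [40, 56, 47, 3, -1]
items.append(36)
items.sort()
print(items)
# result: [-1, 3, 36, 40, 47, 56]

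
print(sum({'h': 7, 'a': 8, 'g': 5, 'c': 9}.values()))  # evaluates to 29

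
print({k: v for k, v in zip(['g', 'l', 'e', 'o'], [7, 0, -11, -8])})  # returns {'g': 7, 'l': 0, 'e': -11, 'o': -8}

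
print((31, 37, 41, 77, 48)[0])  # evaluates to 31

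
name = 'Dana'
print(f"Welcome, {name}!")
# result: Welcome, Dana!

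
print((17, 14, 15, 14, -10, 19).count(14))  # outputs 2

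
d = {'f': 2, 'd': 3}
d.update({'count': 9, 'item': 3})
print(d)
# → {'f': 2, 'd': 3, 'count': 9, 'item': 3}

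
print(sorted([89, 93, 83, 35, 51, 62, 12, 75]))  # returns [12, 35, 51, 62, 75, 83, 89, 93]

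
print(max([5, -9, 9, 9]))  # 9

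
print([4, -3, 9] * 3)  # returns [4, -3, 9, 4, -3, 9, 4, -3, 9]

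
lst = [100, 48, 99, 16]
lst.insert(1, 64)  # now [100, 64, 48, 99, 16]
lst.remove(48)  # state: [100, 64, 99, 16]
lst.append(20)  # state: [100, 64, 99, 16, 20]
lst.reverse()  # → [20, 16, 99, 64, 100]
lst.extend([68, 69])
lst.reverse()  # [69, 68, 100, 64, 99, 16, 20]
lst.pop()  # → 20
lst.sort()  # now [16, 64, 68, 69, 99, 100]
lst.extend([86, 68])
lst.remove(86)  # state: [16, 64, 68, 69, 99, 100, 68]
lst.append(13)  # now [16, 64, 68, 69, 99, 100, 68, 13]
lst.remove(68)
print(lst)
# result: [16, 64, 69, 99, 100, 68, 13]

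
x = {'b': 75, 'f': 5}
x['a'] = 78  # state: {'b': 75, 'f': 5, 'a': 78}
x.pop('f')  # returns 5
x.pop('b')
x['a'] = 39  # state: {'a': 39}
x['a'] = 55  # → {'a': 55}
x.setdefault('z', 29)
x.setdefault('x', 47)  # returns 47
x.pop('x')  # 47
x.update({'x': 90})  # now {'a': 55, 'z': 29, 'x': 90}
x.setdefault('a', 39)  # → 55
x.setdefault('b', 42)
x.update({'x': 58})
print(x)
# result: {'a': 55, 'z': 29, 'x': 58, 'b': 42}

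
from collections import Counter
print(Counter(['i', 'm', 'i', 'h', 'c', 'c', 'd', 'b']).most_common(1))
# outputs [('i', 2)]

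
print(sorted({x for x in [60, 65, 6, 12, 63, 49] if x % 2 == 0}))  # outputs [6, 12, 60]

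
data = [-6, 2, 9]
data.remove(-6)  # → [2, 9]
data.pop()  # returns 9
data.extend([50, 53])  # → [2, 50, 53]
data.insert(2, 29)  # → [2, 50, 29, 53]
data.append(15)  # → [2, 50, 29, 53, 15]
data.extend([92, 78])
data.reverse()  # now [78, 92, 15, 53, 29, 50, 2]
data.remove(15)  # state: [78, 92, 53, 29, 50, 2]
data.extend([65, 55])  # [78, 92, 53, 29, 50, 2, 65, 55]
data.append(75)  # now [78, 92, 53, 29, 50, 2, 65, 55, 75]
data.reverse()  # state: [75, 55, 65, 2, 50, 29, 53, 92, 78]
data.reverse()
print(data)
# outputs [78, 92, 53, 29, 50, 2, 65, 55, 75]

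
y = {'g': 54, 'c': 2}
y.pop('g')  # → 54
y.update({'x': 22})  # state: {'c': 2, 'x': 22}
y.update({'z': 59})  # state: {'c': 2, 'x': 22, 'z': 59}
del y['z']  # {'c': 2, 'x': 22}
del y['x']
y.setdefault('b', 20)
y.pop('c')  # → 2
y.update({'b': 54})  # {'b': 54}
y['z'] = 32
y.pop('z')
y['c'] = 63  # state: {'b': 54, 'c': 63}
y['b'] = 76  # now {'b': 76, 'c': 63}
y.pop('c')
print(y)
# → {'b': 76}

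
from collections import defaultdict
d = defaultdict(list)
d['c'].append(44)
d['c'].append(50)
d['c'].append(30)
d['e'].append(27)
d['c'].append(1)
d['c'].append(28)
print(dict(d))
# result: {'c': [44, 50, 30, 1, 28], 'e': [27]}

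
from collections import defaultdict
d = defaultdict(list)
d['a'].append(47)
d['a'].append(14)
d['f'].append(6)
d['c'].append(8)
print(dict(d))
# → {'a': [47, 14], 'f': [6], 'c': [8]}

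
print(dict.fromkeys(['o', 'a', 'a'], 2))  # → {'o': 2, 'a': 2}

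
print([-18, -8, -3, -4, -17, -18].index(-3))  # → 2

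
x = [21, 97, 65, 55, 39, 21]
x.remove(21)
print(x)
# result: [97, 65, 55, 39, 21]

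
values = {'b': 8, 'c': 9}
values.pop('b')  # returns 8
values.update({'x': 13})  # {'c': 9, 'x': 13}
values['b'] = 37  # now {'c': 9, 'x': 13, 'b': 37}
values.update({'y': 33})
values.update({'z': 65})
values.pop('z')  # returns 65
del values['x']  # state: {'c': 9, 'b': 37, 'y': 33}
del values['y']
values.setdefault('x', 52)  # 52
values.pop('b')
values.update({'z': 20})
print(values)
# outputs {'c': 9, 'x': 52, 'z': 20}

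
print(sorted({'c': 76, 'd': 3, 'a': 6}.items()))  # [('a', 6), ('c', 76), ('d', 3)]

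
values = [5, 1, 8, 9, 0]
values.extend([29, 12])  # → [5, 1, 8, 9, 0, 29, 12]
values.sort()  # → [0, 1, 5, 8, 9, 12, 29]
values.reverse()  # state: [29, 12, 9, 8, 5, 1, 0]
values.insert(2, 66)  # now [29, 12, 66, 9, 8, 5, 1, 0]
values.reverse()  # [0, 1, 5, 8, 9, 66, 12, 29]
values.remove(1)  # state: [0, 5, 8, 9, 66, 12, 29]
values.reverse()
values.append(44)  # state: [29, 12, 66, 9, 8, 5, 0, 44]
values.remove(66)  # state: [29, 12, 9, 8, 5, 0, 44]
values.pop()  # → 44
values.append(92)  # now [29, 12, 9, 8, 5, 0, 92]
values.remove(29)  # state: [12, 9, 8, 5, 0, 92]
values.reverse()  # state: [92, 0, 5, 8, 9, 12]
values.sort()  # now [0, 5, 8, 9, 12, 92]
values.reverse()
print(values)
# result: [92, 12, 9, 8, 5, 0]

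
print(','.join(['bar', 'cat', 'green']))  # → bar,cat,green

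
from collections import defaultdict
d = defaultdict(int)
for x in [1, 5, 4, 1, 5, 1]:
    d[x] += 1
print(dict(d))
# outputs {1: 3, 5: 2, 4: 1}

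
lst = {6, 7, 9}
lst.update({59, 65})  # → {6, 7, 9, 59, 65}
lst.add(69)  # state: {6, 7, 9, 59, 65, 69}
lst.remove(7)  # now {6, 9, 59, 65, 69}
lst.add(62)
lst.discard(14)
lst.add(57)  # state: {6, 9, 57, 59, 62, 65, 69}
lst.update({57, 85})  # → {6, 9, 57, 59, 62, 65, 69, 85}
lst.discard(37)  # {6, 9, 57, 59, 62, 65, 69, 85}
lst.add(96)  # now {6, 9, 57, 59, 62, 65, 69, 85, 96}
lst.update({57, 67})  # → {6, 9, 57, 59, 62, 65, 67, 69, 85, 96}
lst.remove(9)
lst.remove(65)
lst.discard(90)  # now {6, 57, 59, 62, 67, 69, 85, 96}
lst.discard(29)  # {6, 57, 59, 62, 67, 69, 85, 96}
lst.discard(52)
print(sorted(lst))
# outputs [6, 57, 59, 62, 67, 69, 85, 96]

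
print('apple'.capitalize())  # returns Apple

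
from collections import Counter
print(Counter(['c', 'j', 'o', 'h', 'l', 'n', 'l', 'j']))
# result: Counter({'j': 2, 'l': 2, 'c': 1, 'o': 1, 'h': 1, 'n': 1})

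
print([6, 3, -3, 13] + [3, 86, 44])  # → [6, 3, -3, 13, 3, 86, 44]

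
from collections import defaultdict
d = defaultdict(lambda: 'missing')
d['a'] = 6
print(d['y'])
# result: missing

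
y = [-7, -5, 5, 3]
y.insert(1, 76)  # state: [-7, 76, -5, 5, 3]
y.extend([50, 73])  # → [-7, 76, -5, 5, 3, 50, 73]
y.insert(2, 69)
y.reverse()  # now [73, 50, 3, 5, -5, 69, 76, -7]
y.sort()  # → [-7, -5, 3, 5, 50, 69, 73, 76]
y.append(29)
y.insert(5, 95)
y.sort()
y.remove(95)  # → [-7, -5, 3, 5, 29, 50, 69, 73, 76]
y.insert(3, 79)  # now [-7, -5, 3, 79, 5, 29, 50, 69, 73, 76]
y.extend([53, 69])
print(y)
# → [-7, -5, 3, 79, 5, 29, 50, 69, 73, 76, 53, 69]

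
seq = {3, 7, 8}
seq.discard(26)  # {3, 7, 8}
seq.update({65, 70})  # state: {3, 7, 8, 65, 70}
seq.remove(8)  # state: {3, 7, 65, 70}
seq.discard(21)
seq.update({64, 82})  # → {3, 7, 64, 65, 70, 82}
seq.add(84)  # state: {3, 7, 64, 65, 70, 82, 84}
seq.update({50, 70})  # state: {3, 7, 50, 64, 65, 70, 82, 84}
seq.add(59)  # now {3, 7, 50, 59, 64, 65, 70, 82, 84}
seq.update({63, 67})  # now {3, 7, 50, 59, 63, 64, 65, 67, 70, 82, 84}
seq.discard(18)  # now {3, 7, 50, 59, 63, 64, 65, 67, 70, 82, 84}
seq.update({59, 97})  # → {3, 7, 50, 59, 63, 64, 65, 67, 70, 82, 84, 97}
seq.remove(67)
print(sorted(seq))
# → [3, 7, 50, 59, 63, 64, 65, 70, 82, 84, 97]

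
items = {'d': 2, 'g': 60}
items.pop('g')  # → 60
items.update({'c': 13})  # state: {'d': 2, 'c': 13}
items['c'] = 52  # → {'d': 2, 'c': 52}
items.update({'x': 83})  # {'d': 2, 'c': 52, 'x': 83}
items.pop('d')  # 2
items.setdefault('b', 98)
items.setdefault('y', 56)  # 56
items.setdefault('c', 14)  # 52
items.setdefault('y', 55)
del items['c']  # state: {'x': 83, 'b': 98, 'y': 56}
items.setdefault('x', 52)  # 83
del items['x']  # {'b': 98, 'y': 56}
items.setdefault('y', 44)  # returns 56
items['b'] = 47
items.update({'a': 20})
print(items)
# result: {'b': 47, 'y': 56, 'a': 20}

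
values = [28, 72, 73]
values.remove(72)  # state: [28, 73]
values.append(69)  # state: [28, 73, 69]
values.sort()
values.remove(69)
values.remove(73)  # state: [28]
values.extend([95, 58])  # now [28, 95, 58]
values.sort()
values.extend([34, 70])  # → [28, 58, 95, 34, 70]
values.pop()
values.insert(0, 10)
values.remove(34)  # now [10, 28, 58, 95]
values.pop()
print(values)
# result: [10, 28, 58]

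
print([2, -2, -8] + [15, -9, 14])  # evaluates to [2, -2, -8, 15, -9, 14]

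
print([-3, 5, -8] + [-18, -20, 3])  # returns [-3, 5, -8, -18, -20, 3]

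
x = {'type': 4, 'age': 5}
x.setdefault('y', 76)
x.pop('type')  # 4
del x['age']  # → {'y': 76}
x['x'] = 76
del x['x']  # {'y': 76}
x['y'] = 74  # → {'y': 74}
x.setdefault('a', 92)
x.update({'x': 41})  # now {'y': 74, 'a': 92, 'x': 41}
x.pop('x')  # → 41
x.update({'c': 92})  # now {'y': 74, 'a': 92, 'c': 92}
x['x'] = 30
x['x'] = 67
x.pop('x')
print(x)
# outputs {'y': 74, 'a': 92, 'c': 92}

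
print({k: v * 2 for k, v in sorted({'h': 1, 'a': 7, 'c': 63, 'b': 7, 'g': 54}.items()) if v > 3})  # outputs {'a': 14, 'b': 14, 'c': 126, 'g': 108}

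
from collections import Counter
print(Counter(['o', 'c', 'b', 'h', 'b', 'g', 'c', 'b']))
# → Counter({'b': 3, 'c': 2, 'o': 1, 'h': 1, 'g': 1})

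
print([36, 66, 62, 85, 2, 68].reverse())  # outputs None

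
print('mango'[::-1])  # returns ognam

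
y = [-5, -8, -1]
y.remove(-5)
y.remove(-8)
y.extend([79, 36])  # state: [-1, 79, 36]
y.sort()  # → [-1, 36, 79]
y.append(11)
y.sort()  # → [-1, 11, 36, 79]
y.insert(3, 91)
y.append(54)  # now [-1, 11, 36, 91, 79, 54]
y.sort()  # [-1, 11, 36, 54, 79, 91]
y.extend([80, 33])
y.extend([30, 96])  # [-1, 11, 36, 54, 79, 91, 80, 33, 30, 96]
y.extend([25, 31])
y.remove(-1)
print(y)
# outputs [11, 36, 54, 79, 91, 80, 33, 30, 96, 25, 31]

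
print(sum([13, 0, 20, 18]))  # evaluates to 51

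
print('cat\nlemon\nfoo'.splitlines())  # ['cat', 'lemon', 'foo']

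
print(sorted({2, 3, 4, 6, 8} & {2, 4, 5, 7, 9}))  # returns [2, 4]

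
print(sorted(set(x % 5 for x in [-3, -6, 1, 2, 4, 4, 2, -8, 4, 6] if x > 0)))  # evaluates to [1, 2, 4]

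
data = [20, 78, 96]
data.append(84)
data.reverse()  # [84, 96, 78, 20]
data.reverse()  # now [20, 78, 96, 84]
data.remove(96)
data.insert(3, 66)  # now [20, 78, 84, 66]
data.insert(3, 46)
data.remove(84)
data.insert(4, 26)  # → [20, 78, 46, 66, 26]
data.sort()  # [20, 26, 46, 66, 78]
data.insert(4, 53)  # [20, 26, 46, 66, 53, 78]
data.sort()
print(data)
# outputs [20, 26, 46, 53, 66, 78]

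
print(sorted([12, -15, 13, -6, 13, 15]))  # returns [-15, -6, 12, 13, 13, 15]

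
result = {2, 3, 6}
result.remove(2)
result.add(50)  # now {3, 6, 50}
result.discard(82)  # {3, 6, 50}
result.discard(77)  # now {3, 6, 50}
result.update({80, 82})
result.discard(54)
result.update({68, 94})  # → {3, 6, 50, 68, 80, 82, 94}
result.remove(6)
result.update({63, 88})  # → {3, 50, 63, 68, 80, 82, 88, 94}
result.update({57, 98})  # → {3, 50, 57, 63, 68, 80, 82, 88, 94, 98}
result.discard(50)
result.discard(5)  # {3, 57, 63, 68, 80, 82, 88, 94, 98}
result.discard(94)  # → {3, 57, 63, 68, 80, 82, 88, 98}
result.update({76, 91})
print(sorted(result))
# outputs [3, 57, 63, 68, 76, 80, 82, 88, 91, 98]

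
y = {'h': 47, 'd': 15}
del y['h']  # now {'d': 15}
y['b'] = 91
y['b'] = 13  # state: {'d': 15, 'b': 13}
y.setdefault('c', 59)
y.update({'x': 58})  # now {'d': 15, 'b': 13, 'c': 59, 'x': 58}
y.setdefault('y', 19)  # 19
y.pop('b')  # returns 13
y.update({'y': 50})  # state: {'d': 15, 'c': 59, 'x': 58, 'y': 50}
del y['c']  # {'d': 15, 'x': 58, 'y': 50}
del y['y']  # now {'d': 15, 'x': 58}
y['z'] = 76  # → {'d': 15, 'x': 58, 'z': 76}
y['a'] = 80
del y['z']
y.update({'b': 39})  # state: {'d': 15, 'x': 58, 'a': 80, 'b': 39}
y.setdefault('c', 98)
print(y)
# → {'d': 15, 'x': 58, 'a': 80, 'b': 39, 'c': 98}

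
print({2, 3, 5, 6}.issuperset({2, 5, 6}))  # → True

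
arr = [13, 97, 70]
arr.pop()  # 70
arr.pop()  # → 97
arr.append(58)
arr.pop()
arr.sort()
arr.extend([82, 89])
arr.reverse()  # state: [89, 82, 13]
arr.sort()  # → [13, 82, 89]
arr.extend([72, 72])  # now [13, 82, 89, 72, 72]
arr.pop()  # 72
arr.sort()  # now [13, 72, 82, 89]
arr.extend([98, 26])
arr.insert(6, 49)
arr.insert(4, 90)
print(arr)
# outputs [13, 72, 82, 89, 90, 98, 26, 49]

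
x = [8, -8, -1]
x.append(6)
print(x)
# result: [8, -8, -1, 6]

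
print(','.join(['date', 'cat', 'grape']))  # date,cat,grape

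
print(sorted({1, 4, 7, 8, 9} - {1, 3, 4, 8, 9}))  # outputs [7]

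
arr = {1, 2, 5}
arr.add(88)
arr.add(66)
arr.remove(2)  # {1, 5, 66, 88}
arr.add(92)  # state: {1, 5, 66, 88, 92}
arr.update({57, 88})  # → {1, 5, 57, 66, 88, 92}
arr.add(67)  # {1, 5, 57, 66, 67, 88, 92}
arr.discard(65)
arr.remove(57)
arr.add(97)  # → {1, 5, 66, 67, 88, 92, 97}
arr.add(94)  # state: {1, 5, 66, 67, 88, 92, 94, 97}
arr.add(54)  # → {1, 5, 54, 66, 67, 88, 92, 94, 97}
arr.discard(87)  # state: {1, 5, 54, 66, 67, 88, 92, 94, 97}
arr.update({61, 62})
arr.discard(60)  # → {1, 5, 54, 61, 62, 66, 67, 88, 92, 94, 97}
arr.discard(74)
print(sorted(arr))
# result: [1, 5, 54, 61, 62, 66, 67, 88, 92, 94, 97]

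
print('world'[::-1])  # dlrow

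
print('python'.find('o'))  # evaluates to 4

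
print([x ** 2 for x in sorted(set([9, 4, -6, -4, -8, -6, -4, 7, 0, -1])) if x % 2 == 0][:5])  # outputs [64, 36, 16, 0, 16]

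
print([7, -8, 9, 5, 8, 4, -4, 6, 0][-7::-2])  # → [9, 7]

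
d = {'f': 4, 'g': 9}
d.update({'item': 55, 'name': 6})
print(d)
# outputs {'f': 4, 'g': 9, 'item': 55, 'name': 6}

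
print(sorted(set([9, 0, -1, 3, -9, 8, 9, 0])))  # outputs [-9, -1, 0, 3, 8, 9]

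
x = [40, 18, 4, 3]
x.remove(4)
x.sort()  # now [3, 18, 40]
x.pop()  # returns 40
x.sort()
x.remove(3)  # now [18]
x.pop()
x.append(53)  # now [53]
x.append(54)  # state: [53, 54]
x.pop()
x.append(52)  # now [53, 52]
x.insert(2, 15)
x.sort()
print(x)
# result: [15, 52, 53]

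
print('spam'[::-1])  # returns maps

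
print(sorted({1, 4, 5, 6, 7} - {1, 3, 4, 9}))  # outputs [5, 6, 7]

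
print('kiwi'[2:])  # wi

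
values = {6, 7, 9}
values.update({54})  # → {6, 7, 9, 54}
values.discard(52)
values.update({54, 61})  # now {6, 7, 9, 54, 61}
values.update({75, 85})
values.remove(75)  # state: {6, 7, 9, 54, 61, 85}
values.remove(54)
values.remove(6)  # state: {7, 9, 61, 85}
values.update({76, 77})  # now {7, 9, 61, 76, 77, 85}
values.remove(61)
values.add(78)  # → {7, 9, 76, 77, 78, 85}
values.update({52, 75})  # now {7, 9, 52, 75, 76, 77, 78, 85}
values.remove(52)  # {7, 9, 75, 76, 77, 78, 85}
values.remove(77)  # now {7, 9, 75, 76, 78, 85}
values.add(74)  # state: {7, 9, 74, 75, 76, 78, 85}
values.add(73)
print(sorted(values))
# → [7, 9, 73, 74, 75, 76, 78, 85]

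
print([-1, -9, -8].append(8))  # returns None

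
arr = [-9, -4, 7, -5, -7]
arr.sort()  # [-9, -7, -5, -4, 7]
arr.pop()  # 7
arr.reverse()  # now [-4, -5, -7, -9]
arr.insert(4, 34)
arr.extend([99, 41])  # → [-4, -5, -7, -9, 34, 99, 41]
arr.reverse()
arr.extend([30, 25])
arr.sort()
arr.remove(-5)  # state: [-9, -7, -4, 25, 30, 34, 41, 99]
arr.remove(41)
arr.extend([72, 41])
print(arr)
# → [-9, -7, -4, 25, 30, 34, 99, 72, 41]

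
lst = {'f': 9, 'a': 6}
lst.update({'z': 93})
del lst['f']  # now {'a': 6, 'z': 93}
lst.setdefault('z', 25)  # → 93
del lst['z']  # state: {'a': 6}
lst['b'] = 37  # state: {'a': 6, 'b': 37}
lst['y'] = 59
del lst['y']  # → {'a': 6, 'b': 37}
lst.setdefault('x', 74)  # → 74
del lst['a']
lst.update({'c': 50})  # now {'b': 37, 'x': 74, 'c': 50}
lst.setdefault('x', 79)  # 74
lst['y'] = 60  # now {'b': 37, 'x': 74, 'c': 50, 'y': 60}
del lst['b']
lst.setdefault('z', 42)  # 42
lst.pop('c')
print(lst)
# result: {'x': 74, 'y': 60, 'z': 42}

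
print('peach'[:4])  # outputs peac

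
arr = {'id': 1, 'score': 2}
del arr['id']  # {'score': 2}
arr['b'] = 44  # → {'score': 2, 'b': 44}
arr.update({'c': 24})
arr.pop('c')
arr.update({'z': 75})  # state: {'score': 2, 'b': 44, 'z': 75}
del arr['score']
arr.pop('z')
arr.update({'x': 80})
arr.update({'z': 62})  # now {'b': 44, 'x': 80, 'z': 62}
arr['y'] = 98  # {'b': 44, 'x': 80, 'z': 62, 'y': 98}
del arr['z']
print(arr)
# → {'b': 44, 'x': 80, 'y': 98}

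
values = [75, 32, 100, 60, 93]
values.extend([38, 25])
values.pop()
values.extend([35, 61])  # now [75, 32, 100, 60, 93, 38, 35, 61]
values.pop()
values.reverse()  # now [35, 38, 93, 60, 100, 32, 75]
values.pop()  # 75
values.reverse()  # [32, 100, 60, 93, 38, 35]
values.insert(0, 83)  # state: [83, 32, 100, 60, 93, 38, 35]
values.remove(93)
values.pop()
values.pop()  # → 38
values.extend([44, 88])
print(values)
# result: [83, 32, 100, 60, 44, 88]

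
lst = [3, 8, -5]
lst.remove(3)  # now [8, -5]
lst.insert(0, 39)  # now [39, 8, -5]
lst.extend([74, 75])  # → [39, 8, -5, 74, 75]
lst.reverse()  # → [75, 74, -5, 8, 39]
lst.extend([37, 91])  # [75, 74, -5, 8, 39, 37, 91]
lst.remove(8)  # [75, 74, -5, 39, 37, 91]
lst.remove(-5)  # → [75, 74, 39, 37, 91]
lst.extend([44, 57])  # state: [75, 74, 39, 37, 91, 44, 57]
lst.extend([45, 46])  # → [75, 74, 39, 37, 91, 44, 57, 45, 46]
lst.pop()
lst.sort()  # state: [37, 39, 44, 45, 57, 74, 75, 91]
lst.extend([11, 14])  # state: [37, 39, 44, 45, 57, 74, 75, 91, 11, 14]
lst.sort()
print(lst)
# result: [11, 14, 37, 39, 44, 45, 57, 74, 75, 91]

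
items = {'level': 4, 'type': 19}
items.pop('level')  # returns 4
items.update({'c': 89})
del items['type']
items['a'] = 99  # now {'c': 89, 'a': 99}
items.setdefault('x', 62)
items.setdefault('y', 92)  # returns 92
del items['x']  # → {'c': 89, 'a': 99, 'y': 92}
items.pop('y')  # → 92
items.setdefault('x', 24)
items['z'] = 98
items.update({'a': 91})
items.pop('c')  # 89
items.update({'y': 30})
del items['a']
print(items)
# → {'x': 24, 'z': 98, 'y': 30}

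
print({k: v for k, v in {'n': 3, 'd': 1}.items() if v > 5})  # {}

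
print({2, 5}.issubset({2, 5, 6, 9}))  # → True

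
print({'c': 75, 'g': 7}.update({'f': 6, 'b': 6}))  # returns None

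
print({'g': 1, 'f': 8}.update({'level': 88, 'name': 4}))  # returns None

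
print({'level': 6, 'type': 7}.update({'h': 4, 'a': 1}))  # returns None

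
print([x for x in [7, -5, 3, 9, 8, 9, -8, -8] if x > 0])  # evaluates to [7, 3, 9, 8, 9]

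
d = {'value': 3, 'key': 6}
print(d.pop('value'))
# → 3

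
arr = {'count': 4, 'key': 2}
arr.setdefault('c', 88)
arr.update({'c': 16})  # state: {'count': 4, 'key': 2, 'c': 16}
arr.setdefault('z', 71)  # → 71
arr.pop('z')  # 71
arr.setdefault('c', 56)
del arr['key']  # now {'count': 4, 'c': 16}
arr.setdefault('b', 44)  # 44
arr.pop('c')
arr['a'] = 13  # {'count': 4, 'b': 44, 'a': 13}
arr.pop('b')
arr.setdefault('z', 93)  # 93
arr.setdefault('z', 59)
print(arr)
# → {'count': 4, 'a': 13, 'z': 93}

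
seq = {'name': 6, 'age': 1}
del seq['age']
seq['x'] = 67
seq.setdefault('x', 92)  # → 67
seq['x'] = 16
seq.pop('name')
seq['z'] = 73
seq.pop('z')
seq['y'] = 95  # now {'x': 16, 'y': 95}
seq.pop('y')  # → 95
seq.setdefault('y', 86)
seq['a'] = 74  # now {'x': 16, 'y': 86, 'a': 74}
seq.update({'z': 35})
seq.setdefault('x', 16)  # 16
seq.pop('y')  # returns 86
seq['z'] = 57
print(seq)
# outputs {'x': 16, 'a': 74, 'z': 57}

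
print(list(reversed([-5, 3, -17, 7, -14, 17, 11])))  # [11, 17, -14, 7, -17, 3, -5]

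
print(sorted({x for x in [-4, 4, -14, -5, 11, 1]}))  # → [-14, -5, -4, 1, 4, 11]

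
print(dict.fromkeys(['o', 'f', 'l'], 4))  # {'o': 4, 'f': 4, 'l': 4}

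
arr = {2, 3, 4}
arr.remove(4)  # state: {2, 3}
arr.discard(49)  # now {2, 3}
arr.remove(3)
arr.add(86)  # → {2, 86}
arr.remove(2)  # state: {86}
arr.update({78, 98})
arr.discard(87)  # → {78, 86, 98}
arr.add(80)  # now {78, 80, 86, 98}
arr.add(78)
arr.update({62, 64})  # {62, 64, 78, 80, 86, 98}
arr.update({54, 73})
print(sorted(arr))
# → [54, 62, 64, 73, 78, 80, 86, 98]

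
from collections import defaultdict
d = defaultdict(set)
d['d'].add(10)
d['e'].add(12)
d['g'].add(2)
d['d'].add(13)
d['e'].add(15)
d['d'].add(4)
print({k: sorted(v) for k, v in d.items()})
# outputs {'d': [4, 10, 13], 'e': [12, 15], 'g': [2]}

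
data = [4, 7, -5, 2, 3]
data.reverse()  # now [3, 2, -5, 7, 4]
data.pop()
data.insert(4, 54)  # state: [3, 2, -5, 7, 54]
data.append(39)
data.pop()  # 39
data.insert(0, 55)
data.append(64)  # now [55, 3, 2, -5, 7, 54, 64]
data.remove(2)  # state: [55, 3, -5, 7, 54, 64]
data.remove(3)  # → [55, -5, 7, 54, 64]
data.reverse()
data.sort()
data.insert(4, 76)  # [-5, 7, 54, 55, 76, 64]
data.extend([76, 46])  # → [-5, 7, 54, 55, 76, 64, 76, 46]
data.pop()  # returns 46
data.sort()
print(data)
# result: [-5, 7, 54, 55, 64, 76, 76]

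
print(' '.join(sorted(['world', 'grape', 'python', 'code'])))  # code grape python world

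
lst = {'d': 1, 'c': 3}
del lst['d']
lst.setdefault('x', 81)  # 81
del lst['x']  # {'c': 3}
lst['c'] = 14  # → {'c': 14}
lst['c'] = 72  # {'c': 72}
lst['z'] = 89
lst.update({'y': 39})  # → {'c': 72, 'z': 89, 'y': 39}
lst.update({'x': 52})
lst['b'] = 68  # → {'c': 72, 'z': 89, 'y': 39, 'x': 52, 'b': 68}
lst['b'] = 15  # {'c': 72, 'z': 89, 'y': 39, 'x': 52, 'b': 15}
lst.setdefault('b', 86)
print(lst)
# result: {'c': 72, 'z': 89, 'y': 39, 'x': 52, 'b': 15}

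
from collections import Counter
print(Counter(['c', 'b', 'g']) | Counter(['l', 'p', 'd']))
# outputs Counter({'c': 1, 'b': 1, 'g': 1, 'l': 1, 'p': 1, 'd': 1})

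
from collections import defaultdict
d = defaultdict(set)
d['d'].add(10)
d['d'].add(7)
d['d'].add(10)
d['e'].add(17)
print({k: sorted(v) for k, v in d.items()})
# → {'d': [7, 10], 'e': [17]}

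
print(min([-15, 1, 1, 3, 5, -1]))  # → -15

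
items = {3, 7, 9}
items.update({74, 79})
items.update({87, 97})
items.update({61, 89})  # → {3, 7, 9, 61, 74, 79, 87, 89, 97}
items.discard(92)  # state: {3, 7, 9, 61, 74, 79, 87, 89, 97}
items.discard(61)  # {3, 7, 9, 74, 79, 87, 89, 97}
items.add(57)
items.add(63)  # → {3, 7, 9, 57, 63, 74, 79, 87, 89, 97}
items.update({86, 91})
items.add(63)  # {3, 7, 9, 57, 63, 74, 79, 86, 87, 89, 91, 97}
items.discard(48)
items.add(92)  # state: {3, 7, 9, 57, 63, 74, 79, 86, 87, 89, 91, 92, 97}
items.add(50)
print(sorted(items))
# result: [3, 7, 9, 50, 57, 63, 74, 79, 86, 87, 89, 91, 92, 97]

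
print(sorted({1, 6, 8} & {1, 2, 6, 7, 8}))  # [1, 6, 8]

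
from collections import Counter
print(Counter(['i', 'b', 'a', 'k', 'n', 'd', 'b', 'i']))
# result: Counter({'i': 2, 'b': 2, 'a': 1, 'k': 1, 'n': 1, 'd': 1})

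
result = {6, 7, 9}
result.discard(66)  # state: {6, 7, 9}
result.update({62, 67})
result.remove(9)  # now {6, 7, 62, 67}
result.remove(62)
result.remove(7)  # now {6, 67}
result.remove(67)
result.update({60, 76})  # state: {6, 60, 76}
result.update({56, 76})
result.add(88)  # {6, 56, 60, 76, 88}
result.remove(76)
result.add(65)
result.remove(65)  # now {6, 56, 60, 88}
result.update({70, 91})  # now {6, 56, 60, 70, 88, 91}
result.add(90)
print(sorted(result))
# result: [6, 56, 60, 70, 88, 90, 91]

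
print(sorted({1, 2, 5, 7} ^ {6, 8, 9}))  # [1, 2, 5, 6, 7, 8, 9]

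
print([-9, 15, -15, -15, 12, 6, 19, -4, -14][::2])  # [-9, -15, 12, 19, -14]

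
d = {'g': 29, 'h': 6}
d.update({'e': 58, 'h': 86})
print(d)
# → {'g': 29, 'h': 86, 'e': 58}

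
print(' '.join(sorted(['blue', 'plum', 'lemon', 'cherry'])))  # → blue cherry lemon plum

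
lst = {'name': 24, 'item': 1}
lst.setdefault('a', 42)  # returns 42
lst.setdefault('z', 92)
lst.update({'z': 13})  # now {'name': 24, 'item': 1, 'a': 42, 'z': 13}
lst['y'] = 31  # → {'name': 24, 'item': 1, 'a': 42, 'z': 13, 'y': 31}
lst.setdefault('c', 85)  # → 85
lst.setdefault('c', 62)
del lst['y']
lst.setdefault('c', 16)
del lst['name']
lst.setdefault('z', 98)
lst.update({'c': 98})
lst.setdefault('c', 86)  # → 98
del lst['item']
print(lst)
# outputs {'a': 42, 'z': 13, 'c': 98}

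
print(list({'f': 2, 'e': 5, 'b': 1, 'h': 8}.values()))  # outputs [2, 5, 1, 8]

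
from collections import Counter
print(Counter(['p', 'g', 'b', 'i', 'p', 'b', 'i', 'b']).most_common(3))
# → [('b', 3), ('p', 2), ('i', 2)]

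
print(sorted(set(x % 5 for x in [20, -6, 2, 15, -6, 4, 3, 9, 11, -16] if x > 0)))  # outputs [0, 1, 2, 3, 4]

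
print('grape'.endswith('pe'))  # True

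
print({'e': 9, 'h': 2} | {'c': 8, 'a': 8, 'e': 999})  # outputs {'e': 999, 'h': 2, 'c': 8, 'a': 8}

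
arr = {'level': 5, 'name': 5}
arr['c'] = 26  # {'level': 5, 'name': 5, 'c': 26}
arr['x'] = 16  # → {'level': 5, 'name': 5, 'c': 26, 'x': 16}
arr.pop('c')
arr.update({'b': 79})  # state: {'level': 5, 'name': 5, 'x': 16, 'b': 79}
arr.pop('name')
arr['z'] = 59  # {'level': 5, 'x': 16, 'b': 79, 'z': 59}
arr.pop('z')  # 59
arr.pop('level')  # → 5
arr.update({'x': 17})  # {'x': 17, 'b': 79}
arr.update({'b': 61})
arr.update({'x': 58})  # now {'x': 58, 'b': 61}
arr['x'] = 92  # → {'x': 92, 'b': 61}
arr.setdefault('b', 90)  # 61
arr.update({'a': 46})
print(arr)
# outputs {'x': 92, 'b': 61, 'a': 46}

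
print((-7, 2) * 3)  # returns (-7, 2, -7, 2, -7, 2)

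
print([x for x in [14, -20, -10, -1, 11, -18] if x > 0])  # [14, 11]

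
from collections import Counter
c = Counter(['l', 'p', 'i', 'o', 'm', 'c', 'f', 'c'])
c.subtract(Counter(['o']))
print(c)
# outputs Counter({'c': 2, 'l': 1, 'p': 1, 'i': 1, 'm': 1, 'f': 1, 'o': 0})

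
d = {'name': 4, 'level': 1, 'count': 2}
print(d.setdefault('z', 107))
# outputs 107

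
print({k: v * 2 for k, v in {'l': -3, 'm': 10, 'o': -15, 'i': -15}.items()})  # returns {'l': -6, 'm': 20, 'o': -30, 'i': -30}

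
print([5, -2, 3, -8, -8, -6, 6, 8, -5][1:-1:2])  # [-2, -8, -6, 8]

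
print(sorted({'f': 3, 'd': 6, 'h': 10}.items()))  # [('d', 6), ('f', 3), ('h', 10)]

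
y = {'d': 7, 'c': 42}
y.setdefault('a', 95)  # 95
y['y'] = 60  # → {'d': 7, 'c': 42, 'a': 95, 'y': 60}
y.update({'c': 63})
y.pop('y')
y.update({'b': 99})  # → {'d': 7, 'c': 63, 'a': 95, 'b': 99}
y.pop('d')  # 7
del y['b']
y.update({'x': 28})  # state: {'c': 63, 'a': 95, 'x': 28}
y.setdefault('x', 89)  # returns 28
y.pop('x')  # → 28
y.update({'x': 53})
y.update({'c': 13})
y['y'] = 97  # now {'c': 13, 'a': 95, 'x': 53, 'y': 97}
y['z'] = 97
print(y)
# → {'c': 13, 'a': 95, 'x': 53, 'y': 97, 'z': 97}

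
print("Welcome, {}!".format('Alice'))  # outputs Welcome, Alice!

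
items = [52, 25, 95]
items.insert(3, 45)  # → [52, 25, 95, 45]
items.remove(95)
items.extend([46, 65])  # [52, 25, 45, 46, 65]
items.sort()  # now [25, 45, 46, 52, 65]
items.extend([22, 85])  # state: [25, 45, 46, 52, 65, 22, 85]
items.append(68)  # [25, 45, 46, 52, 65, 22, 85, 68]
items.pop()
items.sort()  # [22, 25, 45, 46, 52, 65, 85]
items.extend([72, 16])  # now [22, 25, 45, 46, 52, 65, 85, 72, 16]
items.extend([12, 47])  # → [22, 25, 45, 46, 52, 65, 85, 72, 16, 12, 47]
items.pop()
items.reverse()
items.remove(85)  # [12, 16, 72, 65, 52, 46, 45, 25, 22]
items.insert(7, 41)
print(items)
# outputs [12, 16, 72, 65, 52, 46, 45, 41, 25, 22]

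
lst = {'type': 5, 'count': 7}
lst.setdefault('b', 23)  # 23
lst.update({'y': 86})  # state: {'type': 5, 'count': 7, 'b': 23, 'y': 86}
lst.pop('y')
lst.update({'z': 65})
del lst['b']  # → {'type': 5, 'count': 7, 'z': 65}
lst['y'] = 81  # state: {'type': 5, 'count': 7, 'z': 65, 'y': 81}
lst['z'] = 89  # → {'type': 5, 'count': 7, 'z': 89, 'y': 81}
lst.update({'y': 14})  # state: {'type': 5, 'count': 7, 'z': 89, 'y': 14}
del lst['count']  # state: {'type': 5, 'z': 89, 'y': 14}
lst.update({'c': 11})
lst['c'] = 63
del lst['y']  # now {'type': 5, 'z': 89, 'c': 63}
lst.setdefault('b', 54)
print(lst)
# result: {'type': 5, 'z': 89, 'c': 63, 'b': 54}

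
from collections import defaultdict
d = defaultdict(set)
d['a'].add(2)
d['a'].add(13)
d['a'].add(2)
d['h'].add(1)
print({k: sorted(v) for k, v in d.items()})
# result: {'a': [2, 13], 'h': [1]}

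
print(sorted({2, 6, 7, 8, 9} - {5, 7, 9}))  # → [2, 6, 8]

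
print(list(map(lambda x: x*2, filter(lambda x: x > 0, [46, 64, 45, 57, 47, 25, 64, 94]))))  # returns [92, 128, 90, 114, 94, 50, 128, 188]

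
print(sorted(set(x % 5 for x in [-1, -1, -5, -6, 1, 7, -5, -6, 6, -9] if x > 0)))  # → [1, 2]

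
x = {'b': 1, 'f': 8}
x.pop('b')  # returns 1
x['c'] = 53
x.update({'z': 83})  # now {'f': 8, 'c': 53, 'z': 83}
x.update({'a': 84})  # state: {'f': 8, 'c': 53, 'z': 83, 'a': 84}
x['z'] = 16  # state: {'f': 8, 'c': 53, 'z': 16, 'a': 84}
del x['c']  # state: {'f': 8, 'z': 16, 'a': 84}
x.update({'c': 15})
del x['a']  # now {'f': 8, 'z': 16, 'c': 15}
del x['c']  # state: {'f': 8, 'z': 16}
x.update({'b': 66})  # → {'f': 8, 'z': 16, 'b': 66}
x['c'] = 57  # {'f': 8, 'z': 16, 'b': 66, 'c': 57}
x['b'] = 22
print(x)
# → {'f': 8, 'z': 16, 'b': 22, 'c': 57}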